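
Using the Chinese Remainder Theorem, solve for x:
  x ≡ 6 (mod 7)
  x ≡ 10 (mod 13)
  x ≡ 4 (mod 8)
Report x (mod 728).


Moduli 7, 13, 8 are pairwise coprime; by CRT there is a unique solution modulo M = 7 · 13 · 8 = 728.
Solve pairwise, accumulating the modulus:
  Start with x ≡ 6 (mod 7).
  Combine with x ≡ 10 (mod 13): since gcd(7, 13) = 1, we get a unique residue mod 91.
    Write x = 6 + 7·t and substitute into x ≡ 10 (mod 13): 7·t ≡ 10 − 6 = 4 (mod 13).
    The inverse of 7 mod 13 is 2 (since 7·2 = 14 = 1·13 + 1), so t ≡ 2·4 = 8 ≡ 8 (mod 13).
    Then x = 6 + 7·8 = 62, valid modulo lcm(7, 13) = 91: x ≡ 62 (mod 91).
  Combine with x ≡ 4 (mod 8): since gcd(91, 8) = 1, we get a unique residue mod 728.
    Write x = 62 + 91·t and substitute into x ≡ 4 (mod 8): 91·t ≡ 4 − 62 = -58 (mod 8).
    Reduce coefficients mod 8: 3·t ≡ 6 (mod 8).
    The inverse of 3 mod 8 is 3 (since 3·3 = 9 = 1·8 + 1), so t ≡ 3·6 = 18 ≡ 2 (mod 8).
    Then x = 62 + 91·2 = 244, valid modulo lcm(91, 8) = 728: x ≡ 244 (mod 728).
Verify: 244 mod 7 = 6 ✓, 244 mod 13 = 10 ✓, 244 mod 8 = 4 ✓.

x ≡ 244 (mod 728).


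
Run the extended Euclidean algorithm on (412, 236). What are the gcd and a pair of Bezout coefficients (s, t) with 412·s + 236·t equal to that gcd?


Euclidean algorithm on (412, 236) — divide until remainder is 0:
  412 = 1 · 236 + 176
  236 = 1 · 176 + 60
  176 = 2 · 60 + 56
  60 = 1 · 56 + 4
  56 = 14 · 4 + 0
gcd(412, 236) = 4.
Track Bezout coefficients alongside the remainders: start with r₀ = 412 = a·1 + b·0 (s = 1, t = 0) and r₁ = 236 = a·0 + b·1 (s = 0, t = 1); each new remainder r_{k+1} = r_{k-1} − q_k·r_k inherits s_{k+1} = s_{k-1} − q_k·s_k, t_{k+1} = t_{k-1} − q_k·t_k, so r_k = a·s_k + b·t_k at every step:
  q = 1: r = 176, s = 1 − 1·0 = 1, t = 0 − 1·1 = -1  (check: 412·1 + 236·(-1) = 176)
  q = 1: r = 60, s = 0 − 1·1 = -1, t = 1 − 1·(-1) = 2  (check: 412·(-1) + 236·2 = 60)
  q = 2: r = 56, s = 1 − 2·(-1) = 3, t = -1 − 2·2 = -5  (check: 412·3 + 236·(-5) = 56)
  q = 1: r = 4, s = -1 − 1·3 = -4, t = 2 − 1·(-5) = 7  (check: 412·(-4) + 236·7 = 4)
The row with r = 4 (the gcd) gives the Bezout coefficients s = -4, t = 7.
Result: 412 · (-4) + 236 · (7) = 4.

gcd(412, 236) = 4; s = -4, t = 7 (check: 412·(-4) + 236·7 = 4).


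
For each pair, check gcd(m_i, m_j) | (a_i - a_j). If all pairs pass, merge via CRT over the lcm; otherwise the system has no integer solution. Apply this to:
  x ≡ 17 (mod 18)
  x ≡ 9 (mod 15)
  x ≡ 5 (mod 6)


Moduli 18, 15, 6 are not pairwise coprime, so CRT works modulo lcm(m_i) when all pairwise compatibility conditions hold.
Pairwise compatibility: gcd(m_i, m_j) must divide a_i - a_j for every pair.
Merge one congruence at a time:
  Start: x ≡ 17 (mod 18).
  Combine with x ≡ 9 (mod 15): gcd(18, 15) = 3, and 9 - 17 = -8 is NOT divisible by 3.
    ⇒ system is inconsistent (no integer solution).

No solution (the system is inconsistent).


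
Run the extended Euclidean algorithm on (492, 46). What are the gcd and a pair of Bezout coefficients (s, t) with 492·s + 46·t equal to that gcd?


Euclidean algorithm on (492, 46) — divide until remainder is 0:
  492 = 10 · 46 + 32
  46 = 1 · 32 + 14
  32 = 2 · 14 + 4
  14 = 3 · 4 + 2
  4 = 2 · 2 + 0
gcd(492, 46) = 2.
Track Bezout coefficients alongside the remainders: start with r₀ = 492 = a·1 + b·0 (s = 1, t = 0) and r₁ = 46 = a·0 + b·1 (s = 0, t = 1); each new remainder r_{k+1} = r_{k-1} − q_k·r_k inherits s_{k+1} = s_{k-1} − q_k·s_k, t_{k+1} = t_{k-1} − q_k·t_k, so r_k = a·s_k + b·t_k at every step:
  q = 10: r = 32, s = 1 − 10·0 = 1, t = 0 − 10·1 = -10  (check: 492·1 + 46·(-10) = 32)
  q = 1: r = 14, s = 0 − 1·1 = -1, t = 1 − 1·(-10) = 11  (check: 492·(-1) + 46·11 = 14)
  q = 2: r = 4, s = 1 − 2·(-1) = 3, t = -10 − 2·11 = -32  (check: 492·3 + 46·(-32) = 4)
  q = 3: r = 2, s = -1 − 3·3 = -10, t = 11 − 3·(-32) = 107  (check: 492·(-10) + 46·107 = 2)
The row with r = 2 (the gcd) gives the Bezout coefficients s = -10, t = 107.
Result: 492 · (-10) + 46 · (107) = 2.

gcd(492, 46) = 2; s = -10, t = 107 (check: 492·(-10) + 46·107 = 2).


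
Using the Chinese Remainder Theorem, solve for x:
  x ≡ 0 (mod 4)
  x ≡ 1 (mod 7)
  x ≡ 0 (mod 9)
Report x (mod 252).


Moduli 4, 7, 9 are pairwise coprime; by CRT there is a unique solution modulo M = 4 · 7 · 9 = 252.
Solve pairwise, accumulating the modulus:
  Start with x ≡ 0 (mod 4).
  Combine with x ≡ 1 (mod 7): since gcd(4, 7) = 1, we get a unique residue mod 28.
    Write x = 0 + 4·t and substitute into x ≡ 1 (mod 7): 4·t ≡ 1 − 0 = 1 (mod 7).
    The inverse of 4 mod 7 is 2 (since 4·2 = 8 = 1·7 + 1), so t ≡ 2·1 = 2 ≡ 2 (mod 7).
    Then x = 0 + 4·2 = 8, valid modulo lcm(4, 7) = 28: x ≡ 8 (mod 28).
  Combine with x ≡ 0 (mod 9): since gcd(28, 9) = 1, we get a unique residue mod 252.
    Write x = 8 + 28·t and substitute into x ≡ 0 (mod 9): 28·t ≡ 0 − 8 = -8 (mod 9).
    Reduce coefficients mod 9: 1·t ≡ 1 (mod 9).
    So t ≡ 1 (mod 9).
    Then x = 8 + 28·1 = 36, valid modulo lcm(28, 9) = 252: x ≡ 36 (mod 252).
Verify: 36 mod 4 = 0 ✓, 36 mod 7 = 1 ✓, 36 mod 9 = 0 ✓.

x ≡ 36 (mod 252).


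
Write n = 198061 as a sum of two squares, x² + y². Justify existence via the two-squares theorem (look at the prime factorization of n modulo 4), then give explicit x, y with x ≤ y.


Step 1: Factor n = 198061 = 37 · 53 · 101.
Step 2: Check the mod-4 condition on each prime factor: 37 ≡ 1 (mod 4), exponent 1; 53 ≡ 1 (mod 4), exponent 1; 101 ≡ 1 (mod 4), exponent 1.
All primes ≡ 3 (mod 4) appear to even exponent (or don't appear), so by the two-squares theorem n IS expressible as a sum of two squares.
Step 3: Build a representation. Here n = 37 · 53 · 101 is a product of primes ≡ 1 (mod 4). Each prime p ≡ 1 (mod 4) is itself a sum of two squares; find a² by testing p − a² for a perfect square:
  37: 37 − 1² = 36 = 6² ⇒ 37 = 1² + 6².
  53: 53 − 1² = 52, 53 − 2² = 49 = 7² ⇒ 53 = 2² + 7².
  101: 101 − 1² = 100 = 10² ⇒ 101 = 1² + 10².
  Combine using the Brahmagupta–Fibonacci identity (a² + b²)(c² + d²) = (ac − bd)² + (ad + bc)² = (ac + bd)² + (ad − bc)²:
  37 · 53 = 1961: from (1² + 6²)(2² + 7²), take (1·2 − 6·7, 1·7 + 6·2) = (2 − 42, 7 + 12) = (-40, 19); dropping signs (only squares matter) gives (40, 19); check 40² + 19² = 1600 + 361 = 1961 ✓.
  1961 · 101 = 198061: from (40² + 19²)(1² + 10²), take (40·1 − 19·10, 40·10 + 19·1) = (40 − 190, 400 + 19) = (-150, 419); dropping signs (only squares matter) gives (150, 419); check 150² + 419² = 22500 + 175561 = 198061 ✓.
Step 4: Order so x ≤ y and verify: 150² + 419² = 22500 + 175561 = 198061 = n. ✓

n = 198061 = 150² + 419² (one valid representation with x ≤ y).


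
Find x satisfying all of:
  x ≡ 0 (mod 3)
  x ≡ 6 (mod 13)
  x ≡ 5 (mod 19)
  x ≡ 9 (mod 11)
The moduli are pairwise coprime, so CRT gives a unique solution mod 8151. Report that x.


Product of moduli M = 3 · 13 · 19 · 11 = 8151.
Merge one congruence at a time:
  Start: x ≡ 0 (mod 3).
  Combine with x ≡ 6 (mod 13); new modulus lcm = 39.
    Write x = 0 + 3·t and substitute into x ≡ 6 (mod 13): 3·t ≡ 6 − 0 = 6 (mod 13).
    The inverse of 3 mod 13 is 9 (since 3·9 = 27 = 2·13 + 1), so t ≡ 9·6 = 54 ≡ 2 (mod 13).
    Then x = 0 + 3·2 = 6, valid modulo lcm(3, 13) = 39: x ≡ 6 (mod 39).
  Combine with x ≡ 5 (mod 19); new modulus lcm = 741.
    Write x = 6 + 39·t and substitute into x ≡ 5 (mod 19): 39·t ≡ 5 − 6 = -1 (mod 19).
    Reduce coefficients mod 19: 1·t ≡ 18 (mod 19).
    So t ≡ 18 (mod 19).
    Then x = 6 + 39·18 = 708, valid modulo lcm(39, 19) = 741: x ≡ 708 (mod 741).
  Combine with x ≡ 9 (mod 11); new modulus lcm = 8151.
    Write x = 708 + 741·t and substitute into x ≡ 9 (mod 11): 741·t ≡ 9 − 708 = -699 (mod 11).
    Reduce coefficients mod 11: 4·t ≡ 5 (mod 11).
    The inverse of 4 mod 11 is 3 (since 4·3 = 12 = 1·11 + 1), so t ≡ 3·5 = 15 ≡ 4 (mod 11).
    Then x = 708 + 741·4 = 3672, valid modulo lcm(741, 11) = 8151: x ≡ 3672 (mod 8151).
Verify against each original: 3672 mod 3 = 0, 3672 mod 13 = 6, 3672 mod 19 = 5, 3672 mod 11 = 9.

x ≡ 3672 (mod 8151).


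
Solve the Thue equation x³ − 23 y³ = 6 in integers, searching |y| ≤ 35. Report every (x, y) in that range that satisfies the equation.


The equation is x³ - 23y³ = 6. For fixed y, x³ = 23·y³ + 6, so a solution requires the RHS to be a perfect cube.
Strategy: iterate y from -35 to 35, compute RHS = 23·y³ + 6, and check whether it is a (positive or negative) perfect cube.
Check small values of y:
  y = 0: RHS = 6 is not a perfect cube.
  y = 1: RHS = 29 is not a perfect cube.
  y = -1: RHS = -17 is not a perfect cube.
  y = 2: RHS = 190 is not a perfect cube.
  y = -2: RHS = -178 is not a perfect cube.
  y = 3: RHS = 627 is not a perfect cube.
  y = -3: RHS = -615 is not a perfect cube.
Continuing the search up to |y| = 35 finds no solutions either.
No (x, y) in the scanned range satisfies the equation.

No integer solutions with |y| ≤ 35.


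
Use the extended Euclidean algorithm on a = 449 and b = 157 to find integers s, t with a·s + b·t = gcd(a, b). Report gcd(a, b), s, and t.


Euclidean algorithm on (449, 157) — divide until remainder is 0:
  449 = 2 · 157 + 135
  157 = 1 · 135 + 22
  135 = 6 · 22 + 3
  22 = 7 · 3 + 1
  3 = 3 · 1 + 0
gcd(449, 157) = 1.
Track Bezout coefficients alongside the remainders: start with r₀ = 449 = a·1 + b·0 (s = 1, t = 0) and r₁ = 157 = a·0 + b·1 (s = 0, t = 1); each new remainder r_{k+1} = r_{k-1} − q_k·r_k inherits s_{k+1} = s_{k-1} − q_k·s_k, t_{k+1} = t_{k-1} − q_k·t_k, so r_k = a·s_k + b·t_k at every step:
  q = 2: r = 135, s = 1 − 2·0 = 1, t = 0 − 2·1 = -2  (check: 449·1 + 157·(-2) = 135)
  q = 1: r = 22, s = 0 − 1·1 = -1, t = 1 − 1·(-2) = 3  (check: 449·(-1) + 157·3 = 22)
  q = 6: r = 3, s = 1 − 6·(-1) = 7, t = -2 − 6·3 = -20  (check: 449·7 + 157·(-20) = 3)
  q = 7: r = 1, s = -1 − 7·7 = -50, t = 3 − 7·(-20) = 143  (check: 449·(-50) + 157·143 = 1)
The row with r = 1 (the gcd) gives the Bezout coefficients s = -50, t = 143.
Result: 449 · (-50) + 157 · (143) = 1.

gcd(449, 157) = 1; s = -50, t = 143 (check: 449·(-50) + 157·143 = 1).


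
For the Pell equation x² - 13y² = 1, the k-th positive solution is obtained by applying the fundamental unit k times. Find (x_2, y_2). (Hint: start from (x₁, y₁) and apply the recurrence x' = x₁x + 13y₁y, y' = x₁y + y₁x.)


Step 1: Find the fundamental solution (x₁, y₁) of x² - 13y² = 1.
  Expand √13 as a continued fraction. a₀ = ⌊√13⌋ = 3; iterate m_{k+1} = d_k·a_k − m_k, d_{k+1} = (13 − m_{k+1}²)/d_k, a_{k+1} = ⌊(a₀ + m_{k+1})/d_{k+1}⌋ (starting m₀ = 0, d₀ = 1), with convergents p_k = a_k·p_{k-1} + p_{k-2}, q_k = a_k·q_{k-1} + q_{k-2} (p₋₁ = 1, q₋₁ = 0):
  k = 0: a₀ = 3; p₀/q₀ = 3/1; p₀² − 13·q₀² = 9 − 13 = -4.
  k = 1: m = 3, d = 4, a = ⌊(3 + 3)/4⌋ = 1; p/q = (1·3 + 1)/(1·1 + 0) = 4/1; p² − 13·q² = 16 − 13 = 3.
  k = 2: m = 1, d = 3, a = ⌊(3 + 1)/3⌋ = 1; p/q = (1·4 + 3)/(1·1 + 1) = 7/2; p² − 13·q² = 49 − 52 = -3.
  k = 3: m = 2, d = 3, a = ⌊(3 + 2)/3⌋ = 1; p/q = (1·7 + 4)/(1·2 + 1) = 11/3; p² − 13·q² = 121 − 117 = 4.
  k = 4: m = 1, d = 4, a = ⌊(3 + 1)/4⌋ = 1; p/q = (1·11 + 7)/(1·3 + 2) = 18/5; p² − 13·q² = 324 − 325 = -1.
  k = 5: m = 3, d = 1, a = ⌊(3 + 3)/1⌋ = 6; p/q = (6·18 + 11)/(6·5 + 3) = 119/33; p² − 13·q² = 14161 − 14157 = 4.
  k = 6: m = 3, d = 4, a = ⌊(3 + 3)/4⌋ = 1; p/q = (1·119 + 18)/(1·33 + 5) = 137/38; p² − 13·q² = 18769 − 18772 = -3.
  k = 7: m = 1, d = 3, a = ⌊(3 + 1)/3⌋ = 1; p/q = (1·137 + 119)/(1·38 + 33) = 256/71; p² − 13·q² = 65536 − 65533 = 3.
  k = 8: m = 2, d = 3, a = ⌊(3 + 2)/3⌋ = 1; p/q = (1·256 + 137)/(1·71 + 38) = 393/109; p² − 13·q² = 154449 − 154453 = -4.
  k = 9: m = 1, d = 4, a = ⌊(3 + 1)/4⌋ = 1; p/q = (1·393 + 256)/(1·109 + 71) = 649/180; p² − 13·q² = 421201 − 421200 = 1.
  The first convergent with p² − 13·q² = 1 gives the fundamental solution (x₁, y₁) = (649, 180).
Step 2: Apply the recurrence (x_{n+1}, y_{n+1}) = (x₁x_n + 13y₁y_n, x₁y_n + y₁x_n) repeatedly.
  From (x_1, y_1) = (649, 180): x_2 = 649·649 + 13·180·180 = 842401; y_2 = 649·180 + 180·649 = 233640.
Step 3: Verify x_2² - 13·y_2² = 709639444801 - 709639444800 = 1 (should be 1). ✓

(x_1, y_1) = (649, 180); (x_2, y_2) = (842401, 233640).


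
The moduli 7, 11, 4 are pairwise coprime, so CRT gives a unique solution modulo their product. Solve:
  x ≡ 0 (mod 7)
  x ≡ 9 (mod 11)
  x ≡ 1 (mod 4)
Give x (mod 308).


Moduli 7, 11, 4 are pairwise coprime; by CRT there is a unique solution modulo M = 7 · 11 · 4 = 308.
Solve pairwise, accumulating the modulus:
  Start with x ≡ 0 (mod 7).
  Combine with x ≡ 9 (mod 11): since gcd(7, 11) = 1, we get a unique residue mod 77.
    Write x = 0 + 7·t and substitute into x ≡ 9 (mod 11): 7·t ≡ 9 − 0 = 9 (mod 11).
    The inverse of 7 mod 11 is 8 (since 7·8 = 56 = 5·11 + 1), so t ≡ 8·9 = 72 ≡ 6 (mod 11).
    Then x = 0 + 7·6 = 42, valid modulo lcm(7, 11) = 77: x ≡ 42 (mod 77).
  Combine with x ≡ 1 (mod 4): since gcd(77, 4) = 1, we get a unique residue mod 308.
    Write x = 42 + 77·t and substitute into x ≡ 1 (mod 4): 77·t ≡ 1 − 42 = -41 (mod 4).
    Reduce coefficients mod 4: 1·t ≡ 3 (mod 4).
    So t ≡ 3 (mod 4).
    Then x = 42 + 77·3 = 273, valid modulo lcm(77, 4) = 308: x ≡ 273 (mod 308).
Verify: 273 mod 7 = 0 ✓, 273 mod 11 = 9 ✓, 273 mod 4 = 1 ✓.

x ≡ 273 (mod 308).


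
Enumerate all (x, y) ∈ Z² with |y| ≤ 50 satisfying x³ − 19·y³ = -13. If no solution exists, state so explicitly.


The equation is x³ - 19y³ = -13. For fixed y, x³ = 19·y³ − 13, so a solution requires the RHS to be a perfect cube.
Strategy: iterate y from -50 to 50, compute RHS = 19·y³ − 13, and check whether it is a (positive or negative) perfect cube.
Check small values of y:
  y = 0: RHS = -13 is not a perfect cube.
  y = 1: RHS = 6 is not a perfect cube.
  y = -1: RHS = -32 is not a perfect cube.
  y = 2: RHS = 139 is not a perfect cube.
  y = -2: RHS = -165 is not a perfect cube.
  y = 3: RHS = 500 is not a perfect cube.
  y = -3: RHS = -526 is not a perfect cube.
Continuing the search up to |y| = 50 finds no solutions either.
No (x, y) in the scanned range satisfies the equation.

No integer solutions with |y| ≤ 50.


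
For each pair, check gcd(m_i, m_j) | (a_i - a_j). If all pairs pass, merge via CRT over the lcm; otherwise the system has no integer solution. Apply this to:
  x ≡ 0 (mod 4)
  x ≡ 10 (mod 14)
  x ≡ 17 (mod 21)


Moduli 4, 14, 21 are not pairwise coprime, so CRT works modulo lcm(m_i) when all pairwise compatibility conditions hold.
Pairwise compatibility: gcd(m_i, m_j) must divide a_i - a_j for every pair.
Merge one congruence at a time:
  Start: x ≡ 0 (mod 4).
  Combine with x ≡ 10 (mod 14): gcd(4, 14) = 2; 10 - 0 = 10, which IS divisible by 2, so compatible.
    Write x = 0 + 4·t and substitute into x ≡ 10 (mod 14): 4·t ≡ 10 − 0 = 10 (mod 14).
    Divide the congruence (and modulus) by g = 2: 2·t ≡ 5 (mod 7).
    The inverse of 2 mod 7 is 4 (since 2·4 = 8 = 1·7 + 1), so t ≡ 4·5 = 20 ≡ 6 (mod 7).
    Then x = 0 + 4·6 = 24, valid modulo lcm(4, 14) = 28: x ≡ 24 (mod 28).
  Combine with x ≡ 17 (mod 21): gcd(28, 21) = 7; 17 - 24 = -7, which IS divisible by 7, so compatible.
    Write x = 24 + 28·t and substitute into x ≡ 17 (mod 21): 28·t ≡ 17 − 24 = -7 (mod 21).
    Divide the congruence (and modulus) by g = 7: 4·t ≡ -1 (mod 3).
    Reduce coefficients mod 3: 1·t ≡ 2 (mod 3).
    So t ≡ 2 (mod 3).
    Then x = 24 + 28·2 = 80, valid modulo lcm(28, 21) = 84: x ≡ 80 (mod 84).
Verify: 80 mod 4 = 0, 80 mod 14 = 10, 80 mod 21 = 17.

x ≡ 80 (mod 84).


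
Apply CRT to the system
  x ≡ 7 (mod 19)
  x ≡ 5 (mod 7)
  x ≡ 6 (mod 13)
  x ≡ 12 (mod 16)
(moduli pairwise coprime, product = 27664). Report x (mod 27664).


Product of moduli M = 19 · 7 · 13 · 16 = 27664.
Merge one congruence at a time:
  Start: x ≡ 7 (mod 19).
  Combine with x ≡ 5 (mod 7); new modulus lcm = 133.
    Write x = 7 + 19·t and substitute into x ≡ 5 (mod 7): 19·t ≡ 5 − 7 = -2 (mod 7).
    Reduce coefficients mod 7: 5·t ≡ 5 (mod 7).
    The inverse of 5 mod 7 is 3 (since 5·3 = 15 = 2·7 + 1), so t ≡ 3·5 = 15 ≡ 1 (mod 7).
    Then x = 7 + 19·1 = 26, valid modulo lcm(19, 7) = 133: x ≡ 26 (mod 133).
  Combine with x ≡ 6 (mod 13); new modulus lcm = 1729.
    Write x = 26 + 133·t and substitute into x ≡ 6 (mod 13): 133·t ≡ 6 − 26 = -20 (mod 13).
    Reduce coefficients mod 13: 3·t ≡ 6 (mod 13).
    The inverse of 3 mod 13 is 9 (since 3·9 = 27 = 2·13 + 1), so t ≡ 9·6 = 54 ≡ 2 (mod 13).
    Then x = 26 + 133·2 = 292, valid modulo lcm(133, 13) = 1729: x ≡ 292 (mod 1729).
  Combine with x ≡ 12 (mod 16); new modulus lcm = 27664.
    Write x = 292 + 1729·t and substitute into x ≡ 12 (mod 16): 1729·t ≡ 12 − 292 = -280 (mod 16).
    Reduce coefficients mod 16: 1·t ≡ 8 (mod 16).
    So t ≡ 8 (mod 16).
    Then x = 292 + 1729·8 = 14124, valid modulo lcm(1729, 16) = 27664: x ≡ 14124 (mod 27664).
Verify against each original: 14124 mod 19 = 7, 14124 mod 7 = 5, 14124 mod 13 = 6, 14124 mod 16 = 12.

x ≡ 14124 (mod 27664).


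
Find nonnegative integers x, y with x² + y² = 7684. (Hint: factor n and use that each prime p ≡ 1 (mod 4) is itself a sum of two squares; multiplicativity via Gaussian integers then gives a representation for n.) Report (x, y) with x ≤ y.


Step 1: Factor n = 7684 = 2^2 · 17 · 113.
Step 2: Check the mod-4 condition on each prime factor: 2 = 2 (special); 17 ≡ 1 (mod 4), exponent 1; 113 ≡ 1 (mod 4), exponent 1.
All primes ≡ 3 (mod 4) appear to even exponent (or don't appear), so by the two-squares theorem n IS expressible as a sum of two squares.
Step 3: Build a representation. Group n = k² · m with k = 2 and m = 17 · 113 = 1921 (a product of primes ≡ 1 (mod 4)); a representation of m scales to one of n via (k·x)² + (k·y)² = k²(x² + y²). Each prime p ≡ 1 (mod 4) is itself a sum of two squares; find a² by testing p − a² for a perfect square:
  17: 17 − 1² = 16 = 4² ⇒ 17 = 1² + 4².
  113: 113 − 1² = 112, 113 − 2² = 109, 113 − 3² = 104, 113 − 4² = 97, 113 − 5² = 88, 113 − 6² = 77, 113 − 7² = 64 = 8² ⇒ 113 = 7² + 8².
  Combine using the Brahmagupta–Fibonacci identity (a² + b²)(c² + d²) = (ac − bd)² + (ad + bc)² = (ac + bd)² + (ad − bc)²:
  17 · 113 = 1921: from (1² + 4²)(7² + 8²), take (1·7 − 4·8, 1·8 + 4·7) = (7 − 32, 8 + 28) = (-25, 36); dropping signs (only squares matter) gives (25, 36); check 25² + 36² = 625 + 1296 = 1921 ✓.
  Scale by k = 2: (2·25, 2·36) = (50, 72).
Step 4: Order so x ≤ y and verify: 50² + 72² = 2500 + 5184 = 7684 = n. ✓

n = 7684 = 50² + 72² (one valid representation with x ≤ y).


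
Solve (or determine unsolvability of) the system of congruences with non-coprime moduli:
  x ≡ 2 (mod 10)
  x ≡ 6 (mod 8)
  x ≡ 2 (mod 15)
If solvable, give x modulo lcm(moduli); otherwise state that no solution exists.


Moduli 10, 8, 15 are not pairwise coprime, so CRT works modulo lcm(m_i) when all pairwise compatibility conditions hold.
Pairwise compatibility: gcd(m_i, m_j) must divide a_i - a_j for every pair.
Merge one congruence at a time:
  Start: x ≡ 2 (mod 10).
  Combine with x ≡ 6 (mod 8): gcd(10, 8) = 2; 6 - 2 = 4, which IS divisible by 2, so compatible.
    Write x = 2 + 10·t and substitute into x ≡ 6 (mod 8): 10·t ≡ 6 − 2 = 4 (mod 8).
    Divide the congruence (and modulus) by g = 2: 5·t ≡ 2 (mod 4).
    Reduce coefficients mod 4: 1·t ≡ 2 (mod 4).
    So t ≡ 2 (mod 4).
    Then x = 2 + 10·2 = 22, valid modulo lcm(10, 8) = 40: x ≡ 22 (mod 40).
  Combine with x ≡ 2 (mod 15): gcd(40, 15) = 5; 2 - 22 = -20, which IS divisible by 5, so compatible.
    Write x = 22 + 40·t and substitute into x ≡ 2 (mod 15): 40·t ≡ 2 − 22 = -20 (mod 15).
    Divide the congruence (and modulus) by g = 5: 8·t ≡ -4 (mod 3).
    Reduce coefficients mod 3: 2·t ≡ 2 (mod 3).
    The inverse of 2 mod 3 is 2 (since 2·2 = 4 = 1·3 + 1), so t ≡ 2·2 = 4 ≡ 1 (mod 3).
    Then x = 22 + 40·1 = 62, valid modulo lcm(40, 15) = 120: x ≡ 62 (mod 120).
Verify: 62 mod 10 = 2, 62 mod 8 = 6, 62 mod 15 = 2.

x ≡ 62 (mod 120).


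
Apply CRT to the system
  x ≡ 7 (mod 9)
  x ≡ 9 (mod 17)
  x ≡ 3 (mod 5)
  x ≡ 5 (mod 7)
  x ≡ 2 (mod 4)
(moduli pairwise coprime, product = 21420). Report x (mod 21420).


Product of moduli M = 9 · 17 · 5 · 7 · 4 = 21420.
Merge one congruence at a time:
  Start: x ≡ 7 (mod 9).
  Combine with x ≡ 9 (mod 17); new modulus lcm = 153.
    Write x = 7 + 9·t and substitute into x ≡ 9 (mod 17): 9·t ≡ 9 − 7 = 2 (mod 17).
    The inverse of 9 mod 17 is 2 (since 9·2 = 18 = 1·17 + 1), so t ≡ 2·2 = 4 ≡ 4 (mod 17).
    Then x = 7 + 9·4 = 43, valid modulo lcm(9, 17) = 153: x ≡ 43 (mod 153).
  Combine with x ≡ 3 (mod 5); new modulus lcm = 765.
    Write x = 43 + 153·t and substitute into x ≡ 3 (mod 5): 153·t ≡ 3 − 43 = -40 (mod 5).
    Reduce coefficients mod 5: 3·t ≡ 0 (mod 5).
    The inverse of 3 mod 5 is 2 (since 3·2 = 6 = 1·5 + 1), so t ≡ 2·0 = 0 ≡ 0 (mod 5).
    Then x = 43 + 153·0 = 43, valid modulo lcm(153, 5) = 765: x ≡ 43 (mod 765).
  Combine with x ≡ 5 (mod 7); new modulus lcm = 5355.
    Write x = 43 + 765·t and substitute into x ≡ 5 (mod 7): 765·t ≡ 5 − 43 = -38 (mod 7).
    Reduce coefficients mod 7: 2·t ≡ 4 (mod 7).
    The inverse of 2 mod 7 is 4 (since 2·4 = 8 = 1·7 + 1), so t ≡ 4·4 = 16 ≡ 2 (mod 7).
    Then x = 43 + 765·2 = 1573, valid modulo lcm(765, 7) = 5355: x ≡ 1573 (mod 5355).
  Combine with x ≡ 2 (mod 4); new modulus lcm = 21420.
    Write x = 1573 + 5355·t and substitute into x ≡ 2 (mod 4): 5355·t ≡ 2 − 1573 = -1571 (mod 4).
    Reduce coefficients mod 4: 3·t ≡ 1 (mod 4).
    The inverse of 3 mod 4 is 3 (since 3·3 = 9 = 2·4 + 1), so t ≡ 3·1 = 3 ≡ 3 (mod 4).
    Then x = 1573 + 5355·3 = 17638, valid modulo lcm(5355, 4) = 21420: x ≡ 17638 (mod 21420).
Verify against each original: 17638 mod 9 = 7, 17638 mod 17 = 9, 17638 mod 5 = 3, 17638 mod 7 = 5, 17638 mod 4 = 2.

x ≡ 17638 (mod 21420).


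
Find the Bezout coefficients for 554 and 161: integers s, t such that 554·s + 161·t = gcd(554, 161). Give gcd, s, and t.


Euclidean algorithm on (554, 161) — divide until remainder is 0:
  554 = 3 · 161 + 71
  161 = 2 · 71 + 19
  71 = 3 · 19 + 14
  19 = 1 · 14 + 5
  14 = 2 · 5 + 4
  5 = 1 · 4 + 1
  4 = 4 · 1 + 0
gcd(554, 161) = 1.
Track Bezout coefficients alongside the remainders: start with r₀ = 554 = a·1 + b·0 (s = 1, t = 0) and r₁ = 161 = a·0 + b·1 (s = 0, t = 1); each new remainder r_{k+1} = r_{k-1} − q_k·r_k inherits s_{k+1} = s_{k-1} − q_k·s_k, t_{k+1} = t_{k-1} − q_k·t_k, so r_k = a·s_k + b·t_k at every step:
  q = 3: r = 71, s = 1 − 3·0 = 1, t = 0 − 3·1 = -3  (check: 554·1 + 161·(-3) = 71)
  q = 2: r = 19, s = 0 − 2·1 = -2, t = 1 − 2·(-3) = 7  (check: 554·(-2) + 161·7 = 19)
  q = 3: r = 14, s = 1 − 3·(-2) = 7, t = -3 − 3·7 = -24  (check: 554·7 + 161·(-24) = 14)
  q = 1: r = 5, s = -2 − 1·7 = -9, t = 7 − 1·(-24) = 31  (check: 554·(-9) + 161·31 = 5)
  q = 2: r = 4, s = 7 − 2·(-9) = 25, t = -24 − 2·31 = -86  (check: 554·25 + 161·(-86) = 4)
  q = 1: r = 1, s = -9 − 1·25 = -34, t = 31 − 1·(-86) = 117  (check: 554·(-34) + 161·117 = 1)
The row with r = 1 (the gcd) gives the Bezout coefficients s = -34, t = 117.
Result: 554 · (-34) + 161 · (117) = 1.

gcd(554, 161) = 1; s = -34, t = 117 (check: 554·(-34) + 161·117 = 1).


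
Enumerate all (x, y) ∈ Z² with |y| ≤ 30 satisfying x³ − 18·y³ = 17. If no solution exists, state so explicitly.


The equation is x³ - 18y³ = 17. For fixed y, x³ = 18·y³ + 17, so a solution requires the RHS to be a perfect cube.
Strategy: iterate y from -30 to 30, compute RHS = 18·y³ + 17, and check whether it is a (positive or negative) perfect cube.
Check small values of y:
  y = 0: RHS = 17 is not a perfect cube.
  y = 1: RHS = 35 is not a perfect cube.
  y = -1: RHS = -1 = (-1)³ ⇒ x = -1 works.
  y = 2: RHS = 161 is not a perfect cube.
  y = -2: RHS = -127 is not a perfect cube.
  y = 3: RHS = 503 is not a perfect cube.
  y = -3: RHS = -469 is not a perfect cube.
Continuing the search up to |y| = 30 finds no further solutions beyond those listed.
Collected solutions: (-1, -1).

Solutions (with |y| ≤ 30): (-1, -1).


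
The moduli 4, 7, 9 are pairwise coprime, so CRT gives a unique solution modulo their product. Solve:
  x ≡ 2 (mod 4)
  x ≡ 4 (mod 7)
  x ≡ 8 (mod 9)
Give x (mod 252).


Moduli 4, 7, 9 are pairwise coprime; by CRT there is a unique solution modulo M = 4 · 7 · 9 = 252.
Solve pairwise, accumulating the modulus:
  Start with x ≡ 2 (mod 4).
  Combine with x ≡ 4 (mod 7): since gcd(4, 7) = 1, we get a unique residue mod 28.
    Write x = 2 + 4·t and substitute into x ≡ 4 (mod 7): 4·t ≡ 4 − 2 = 2 (mod 7).
    The inverse of 4 mod 7 is 2 (since 4·2 = 8 = 1·7 + 1), so t ≡ 2·2 = 4 ≡ 4 (mod 7).
    Then x = 2 + 4·4 = 18, valid modulo lcm(4, 7) = 28: x ≡ 18 (mod 28).
  Combine with x ≡ 8 (mod 9): since gcd(28, 9) = 1, we get a unique residue mod 252.
    Write x = 18 + 28·t and substitute into x ≡ 8 (mod 9): 28·t ≡ 8 − 18 = -10 (mod 9).
    Reduce coefficients mod 9: 1·t ≡ 8 (mod 9).
    So t ≡ 8 (mod 9).
    Then x = 18 + 28·8 = 242, valid modulo lcm(28, 9) = 252: x ≡ 242 (mod 252).
Verify: 242 mod 4 = 2 ✓, 242 mod 7 = 4 ✓, 242 mod 9 = 8 ✓.

x ≡ 242 (mod 252).


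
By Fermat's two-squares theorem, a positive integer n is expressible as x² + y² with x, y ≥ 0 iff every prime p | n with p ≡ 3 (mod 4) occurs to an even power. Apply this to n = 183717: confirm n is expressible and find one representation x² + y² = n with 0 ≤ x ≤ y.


Step 1: Factor n = 183717 = 3^2 · 137 · 149.
Step 2: Check the mod-4 condition on each prime factor: 3 ≡ 3 (mod 4), exponent 2 (must be even); 137 ≡ 1 (mod 4), exponent 1; 149 ≡ 1 (mod 4), exponent 1.
All primes ≡ 3 (mod 4) appear to even exponent (or don't appear), so by the two-squares theorem n IS expressible as a sum of two squares.
Step 3: Build a representation. Group n = k² · m with k = 3 and m = 137 · 149 = 20413 (a product of primes ≡ 1 (mod 4)); a representation of m scales to one of n via (k·x)² + (k·y)² = k²(x² + y²). Each prime p ≡ 1 (mod 4) is itself a sum of two squares; find a² by testing p − a² for a perfect square:
  137: 137 − 1² = 136, 137 − 2² = 133, 137 − 3² = 128, 137 − 4² = 121 = 11² ⇒ 137 = 4² + 11².
  149: 149 − 1² = 148, 149 − 2² = 145, 149 − 3² = 140, 149 − 4² = 133, 149 − 5² = 124, 149 − 6² = 113, 149 − 7² = 100 = 10² ⇒ 149 = 7² + 10².
  Combine using the Brahmagupta–Fibonacci identity (a² + b²)(c² + d²) = (ac − bd)² + (ad + bc)² = (ac + bd)² + (ad − bc)²:
  137 · 149 = 20413: from (4² + 11²)(7² + 10²), take (4·7 − 11·10, 4·10 + 11·7) = (28 − 110, 40 + 77) = (-82, 117); dropping signs (only squares matter) gives (82, 117); check 82² + 117² = 6724 + 13689 = 20413 ✓.
  Scale by k = 3: (3·82, 3·117) = (246, 351).
Step 4: Order so x ≤ y and verify: 246² + 351² = 60516 + 123201 = 183717 = n. ✓

n = 183717 = 246² + 351² (one valid representation with x ≤ y).


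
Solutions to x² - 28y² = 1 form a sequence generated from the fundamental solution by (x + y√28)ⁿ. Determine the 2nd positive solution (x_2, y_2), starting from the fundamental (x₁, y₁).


Step 1: Find the fundamental solution (x₁, y₁) of x² - 28y² = 1.
  Expand √28 as a continued fraction. a₀ = ⌊√28⌋ = 5; iterate m_{k+1} = d_k·a_k − m_k, d_{k+1} = (28 − m_{k+1}²)/d_k, a_{k+1} = ⌊(a₀ + m_{k+1})/d_{k+1}⌋ (starting m₀ = 0, d₀ = 1), with convergents p_k = a_k·p_{k-1} + p_{k-2}, q_k = a_k·q_{k-1} + q_{k-2} (p₋₁ = 1, q₋₁ = 0):
  k = 0: a₀ = 5; p₀/q₀ = 5/1; p₀² − 28·q₀² = 25 − 28 = -3.
  k = 1: m = 5, d = 3, a = ⌊(5 + 5)/3⌋ = 3; p/q = (3·5 + 1)/(3·1 + 0) = 16/3; p² − 28·q² = 256 − 252 = 4.
  k = 2: m = 4, d = 4, a = ⌊(5 + 4)/4⌋ = 2; p/q = (2·16 + 5)/(2·3 + 1) = 37/7; p² − 28·q² = 1369 − 1372 = -3.
  k = 3: m = 4, d = 3, a = ⌊(5 + 4)/3⌋ = 3; p/q = (3·37 + 16)/(3·7 + 3) = 127/24; p² − 28·q² = 16129 − 16128 = 1.
  The first convergent with p² − 28·q² = 1 gives the fundamental solution (x₁, y₁) = (127, 24).
Step 2: Apply the recurrence (x_{n+1}, y_{n+1}) = (x₁x_n + 28y₁y_n, x₁y_n + y₁x_n) repeatedly.
  From (x_1, y_1) = (127, 24): x_2 = 127·127 + 28·24·24 = 32257; y_2 = 127·24 + 24·127 = 6096.
Step 3: Verify x_2² - 28·y_2² = 1040514049 - 1040514048 = 1 (should be 1). ✓

(x_1, y_1) = (127, 24); (x_2, y_2) = (32257, 6096).


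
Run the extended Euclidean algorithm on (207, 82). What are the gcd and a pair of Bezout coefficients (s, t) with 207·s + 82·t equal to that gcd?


Euclidean algorithm on (207, 82) — divide until remainder is 0:
  207 = 2 · 82 + 43
  82 = 1 · 43 + 39
  43 = 1 · 39 + 4
  39 = 9 · 4 + 3
  4 = 1 · 3 + 1
  3 = 3 · 1 + 0
gcd(207, 82) = 1.
Track Bezout coefficients alongside the remainders: start with r₀ = 207 = a·1 + b·0 (s = 1, t = 0) and r₁ = 82 = a·0 + b·1 (s = 0, t = 1); each new remainder r_{k+1} = r_{k-1} − q_k·r_k inherits s_{k+1} = s_{k-1} − q_k·s_k, t_{k+1} = t_{k-1} − q_k·t_k, so r_k = a·s_k + b·t_k at every step:
  q = 2: r = 43, s = 1 − 2·0 = 1, t = 0 − 2·1 = -2  (check: 207·1 + 82·(-2) = 43)
  q = 1: r = 39, s = 0 − 1·1 = -1, t = 1 − 1·(-2) = 3  (check: 207·(-1) + 82·3 = 39)
  q = 1: r = 4, s = 1 − 1·(-1) = 2, t = -2 − 1·3 = -5  (check: 207·2 + 82·(-5) = 4)
  q = 9: r = 3, s = -1 − 9·2 = -19, t = 3 − 9·(-5) = 48  (check: 207·(-19) + 82·48 = 3)
  q = 1: r = 1, s = 2 − 1·(-19) = 21, t = -5 − 1·48 = -53  (check: 207·21 + 82·(-53) = 1)
The row with r = 1 (the gcd) gives the Bezout coefficients s = 21, t = -53.
Result: 207 · (21) + 82 · (-53) = 1.

gcd(207, 82) = 1; s = 21, t = -53 (check: 207·21 + 82·(-53) = 1).


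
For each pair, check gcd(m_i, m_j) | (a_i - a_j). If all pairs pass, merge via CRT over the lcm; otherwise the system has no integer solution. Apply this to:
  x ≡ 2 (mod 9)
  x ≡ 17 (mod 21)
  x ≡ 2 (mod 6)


Moduli 9, 21, 6 are not pairwise coprime, so CRT works modulo lcm(m_i) when all pairwise compatibility conditions hold.
Pairwise compatibility: gcd(m_i, m_j) must divide a_i - a_j for every pair.
Merge one congruence at a time:
  Start: x ≡ 2 (mod 9).
  Combine with x ≡ 17 (mod 21): gcd(9, 21) = 3; 17 - 2 = 15, which IS divisible by 3, so compatible.
    Write x = 2 + 9·t and substitute into x ≡ 17 (mod 21): 9·t ≡ 17 − 2 = 15 (mod 21).
    Divide the congruence (and modulus) by g = 3: 3·t ≡ 5 (mod 7).
    The inverse of 3 mod 7 is 5 (since 3·5 = 15 = 2·7 + 1), so t ≡ 5·5 = 25 ≡ 4 (mod 7).
    Then x = 2 + 9·4 = 38, valid modulo lcm(9, 21) = 63: x ≡ 38 (mod 63).
  Combine with x ≡ 2 (mod 6): gcd(63, 6) = 3; 2 - 38 = -36, which IS divisible by 3, so compatible.
    Write x = 38 + 63·t and substitute into x ≡ 2 (mod 6): 63·t ≡ 2 − 38 = -36 (mod 6).
    Divide the congruence (and modulus) by g = 3: 21·t ≡ -12 (mod 2).
    Reduce coefficients mod 2: 1·t ≡ 0 (mod 2).
    So t ≡ 0 (mod 2).
    Then x = 38 + 63·0 = 38, valid modulo lcm(63, 6) = 126: x ≡ 38 (mod 126).
Verify: 38 mod 9 = 2, 38 mod 21 = 17, 38 mod 6 = 2.

x ≡ 38 (mod 126).


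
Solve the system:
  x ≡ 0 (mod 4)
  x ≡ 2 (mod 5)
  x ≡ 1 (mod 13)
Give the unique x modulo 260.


Moduli 4, 5, 13 are pairwise coprime; by CRT there is a unique solution modulo M = 4 · 5 · 13 = 260.
Solve pairwise, accumulating the modulus:
  Start with x ≡ 0 (mod 4).
  Combine with x ≡ 2 (mod 5): since gcd(4, 5) = 1, we get a unique residue mod 20.
    Write x = 0 + 4·t and substitute into x ≡ 2 (mod 5): 4·t ≡ 2 − 0 = 2 (mod 5).
    The inverse of 4 mod 5 is 4 (since 4·4 = 16 = 3·5 + 1), so t ≡ 4·2 = 8 ≡ 3 (mod 5).
    Then x = 0 + 4·3 = 12, valid modulo lcm(4, 5) = 20: x ≡ 12 (mod 20).
  Combine with x ≡ 1 (mod 13): since gcd(20, 13) = 1, we get a unique residue mod 260.
    Write x = 12 + 20·t and substitute into x ≡ 1 (mod 13): 20·t ≡ 1 − 12 = -11 (mod 13).
    Reduce coefficients mod 13: 7·t ≡ 2 (mod 13).
    The inverse of 7 mod 13 is 2 (since 7·2 = 14 = 1·13 + 1), so t ≡ 2·2 = 4 ≡ 4 (mod 13).
    Then x = 12 + 20·4 = 92, valid modulo lcm(20, 13) = 260: x ≡ 92 (mod 260).
Verify: 92 mod 4 = 0 ✓, 92 mod 5 = 2 ✓, 92 mod 13 = 1 ✓.

x ≡ 92 (mod 260).


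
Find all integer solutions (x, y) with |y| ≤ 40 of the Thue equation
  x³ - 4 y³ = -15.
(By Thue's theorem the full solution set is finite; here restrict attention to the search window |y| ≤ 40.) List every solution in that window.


The equation is x³ - 4y³ = -15. For fixed y, x³ = 4·y³ − 15, so a solution requires the RHS to be a perfect cube.
Strategy: iterate y from -40 to 40, compute RHS = 4·y³ − 15, and check whether it is a (positive or negative) perfect cube.
Check small values of y:
  y = 0: RHS = -15 is not a perfect cube.
  y = 1: RHS = -11 is not a perfect cube.
  y = -1: RHS = -19 is not a perfect cube.
  y = 2: RHS = 17 is not a perfect cube.
  y = -2: RHS = -47 is not a perfect cube.
  y = 3: RHS = 93 is not a perfect cube.
  y = -3: RHS = -123 is not a perfect cube.
Continuing the search up to |y| = 40 finds no solutions either.
No (x, y) in the scanned range satisfies the equation.

No integer solutions with |y| ≤ 40.


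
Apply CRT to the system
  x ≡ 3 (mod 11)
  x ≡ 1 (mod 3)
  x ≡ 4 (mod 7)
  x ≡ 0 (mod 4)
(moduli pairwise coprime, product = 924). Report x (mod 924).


Product of moduli M = 11 · 3 · 7 · 4 = 924.
Merge one congruence at a time:
  Start: x ≡ 3 (mod 11).
  Combine with x ≡ 1 (mod 3); new modulus lcm = 33.
    Write x = 3 + 11·t and substitute into x ≡ 1 (mod 3): 11·t ≡ 1 − 3 = -2 (mod 3).
    Reduce coefficients mod 3: 2·t ≡ 1 (mod 3).
    The inverse of 2 mod 3 is 2 (since 2·2 = 4 = 1·3 + 1), so t ≡ 2·1 = 2 ≡ 2 (mod 3).
    Then x = 3 + 11·2 = 25, valid modulo lcm(11, 3) = 33: x ≡ 25 (mod 33).
  Combine with x ≡ 4 (mod 7); new modulus lcm = 231.
    Write x = 25 + 33·t and substitute into x ≡ 4 (mod 7): 33·t ≡ 4 − 25 = -21 (mod 7).
    Reduce coefficients mod 7: 5·t ≡ 0 (mod 7).
    The inverse of 5 mod 7 is 3 (since 5·3 = 15 = 2·7 + 1), so t ≡ 3·0 = 0 ≡ 0 (mod 7).
    Then x = 25 + 33·0 = 25, valid modulo lcm(33, 7) = 231: x ≡ 25 (mod 231).
  Combine with x ≡ 0 (mod 4); new modulus lcm = 924.
    Write x = 25 + 231·t and substitute into x ≡ 0 (mod 4): 231·t ≡ 0 − 25 = -25 (mod 4).
    Reduce coefficients mod 4: 3·t ≡ 3 (mod 4).
    The inverse of 3 mod 4 is 3 (since 3·3 = 9 = 2·4 + 1), so t ≡ 3·3 = 9 ≡ 1 (mod 4).
    Then x = 25 + 231·1 = 256, valid modulo lcm(231, 4) = 924: x ≡ 256 (mod 924).
Verify against each original: 256 mod 11 = 3, 256 mod 3 = 1, 256 mod 7 = 4, 256 mod 4 = 0.

x ≡ 256 (mod 924).


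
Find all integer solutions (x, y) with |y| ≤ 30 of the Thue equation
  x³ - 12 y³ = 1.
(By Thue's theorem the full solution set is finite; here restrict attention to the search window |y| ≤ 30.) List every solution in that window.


The equation is x³ - 12y³ = 1. For fixed y, x³ = 12·y³ + 1, so a solution requires the RHS to be a perfect cube.
Strategy: iterate y from -30 to 30, compute RHS = 12·y³ + 1, and check whether it is a (positive or negative) perfect cube.
Check small values of y:
  y = 0: RHS = 1 = (1)³ ⇒ x = 1 works.
  y = 1: RHS = 13 is not a perfect cube.
  y = -1: RHS = -11 is not a perfect cube.
  y = 2: RHS = 97 is not a perfect cube.
  y = -2: RHS = -95 is not a perfect cube.
  y = 3: RHS = 325 is not a perfect cube.
  y = -3: RHS = -323 is not a perfect cube.
Continuing the search up to |y| = 30 finds no further solutions beyond those listed.
Collected solutions: (1, 0).

Solutions (with |y| ≤ 30): (1, 0).


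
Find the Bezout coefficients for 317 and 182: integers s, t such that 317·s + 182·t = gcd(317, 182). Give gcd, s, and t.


Euclidean algorithm on (317, 182) — divide until remainder is 0:
  317 = 1 · 182 + 135
  182 = 1 · 135 + 47
  135 = 2 · 47 + 41
  47 = 1 · 41 + 6
  41 = 6 · 6 + 5
  6 = 1 · 5 + 1
  5 = 5 · 1 + 0
gcd(317, 182) = 1.
Track Bezout coefficients alongside the remainders: start with r₀ = 317 = a·1 + b·0 (s = 1, t = 0) and r₁ = 182 = a·0 + b·1 (s = 0, t = 1); each new remainder r_{k+1} = r_{k-1} − q_k·r_k inherits s_{k+1} = s_{k-1} − q_k·s_k, t_{k+1} = t_{k-1} − q_k·t_k, so r_k = a·s_k + b·t_k at every step:
  q = 1: r = 135, s = 1 − 1·0 = 1, t = 0 − 1·1 = -1  (check: 317·1 + 182·(-1) = 135)
  q = 1: r = 47, s = 0 − 1·1 = -1, t = 1 − 1·(-1) = 2  (check: 317·(-1) + 182·2 = 47)
  q = 2: r = 41, s = 1 − 2·(-1) = 3, t = -1 − 2·2 = -5  (check: 317·3 + 182·(-5) = 41)
  q = 1: r = 6, s = -1 − 1·3 = -4, t = 2 − 1·(-5) = 7  (check: 317·(-4) + 182·7 = 6)
  q = 6: r = 5, s = 3 − 6·(-4) = 27, t = -5 − 6·7 = -47  (check: 317·27 + 182·(-47) = 5)
  q = 1: r = 1, s = -4 − 1·27 = -31, t = 7 − 1·(-47) = 54  (check: 317·(-31) + 182·54 = 1)
The row with r = 1 (the gcd) gives the Bezout coefficients s = -31, t = 54.
Result: 317 · (-31) + 182 · (54) = 1.

gcd(317, 182) = 1; s = -31, t = 54 (check: 317·(-31) + 182·54 = 1).


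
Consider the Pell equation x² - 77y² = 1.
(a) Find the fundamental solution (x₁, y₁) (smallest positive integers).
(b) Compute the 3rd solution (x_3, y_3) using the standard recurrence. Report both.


Step 1: Find the fundamental solution (x₁, y₁) of x² - 77y² = 1.
  Expand √77 as a continued fraction. a₀ = ⌊√77⌋ = 8; iterate m_{k+1} = d_k·a_k − m_k, d_{k+1} = (77 − m_{k+1}²)/d_k, a_{k+1} = ⌊(a₀ + m_{k+1})/d_{k+1}⌋ (starting m₀ = 0, d₀ = 1), with convergents p_k = a_k·p_{k-1} + p_{k-2}, q_k = a_k·q_{k-1} + q_{k-2} (p₋₁ = 1, q₋₁ = 0):
  k = 0: a₀ = 8; p₀/q₀ = 8/1; p₀² − 77·q₀² = 64 − 77 = -13.
  k = 1: m = 8, d = 13, a = ⌊(8 + 8)/13⌋ = 1; p/q = (1·8 + 1)/(1·1 + 0) = 9/1; p² − 77·q² = 81 − 77 = 4.
  k = 2: m = 5, d = 4, a = ⌊(8 + 5)/4⌋ = 3; p/q = (3·9 + 8)/(3·1 + 1) = 35/4; p² − 77·q² = 1225 − 1232 = -7.
  k = 3: m = 7, d = 7, a = ⌊(8 + 7)/7⌋ = 2; p/q = (2·35 + 9)/(2·4 + 1) = 79/9; p² − 77·q² = 6241 − 6237 = 4.
  k = 4: m = 7, d = 4, a = ⌊(8 + 7)/4⌋ = 3; p/q = (3·79 + 35)/(3·9 + 4) = 272/31; p² − 77·q² = 73984 − 73997 = -13.
  k = 5: m = 5, d = 13, a = ⌊(8 + 5)/13⌋ = 1; p/q = (1·272 + 79)/(1·31 + 9) = 351/40; p² − 77·q² = 123201 − 123200 = 1.
  The first convergent with p² − 77·q² = 1 gives the fundamental solution (x₁, y₁) = (351, 40).
Step 2: Apply the recurrence (x_{n+1}, y_{n+1}) = (x₁x_n + 77y₁y_n, x₁y_n + y₁x_n) repeatedly.
  From (x_1, y_1) = (351, 40): x_2 = 351·351 + 77·40·40 = 246401; y_2 = 351·40 + 40·351 = 28080.
  From (x_2, y_2) = (246401, 28080): x_3 = 351·246401 + 77·40·28080 = 172973151; y_3 = 351·28080 + 40·246401 = 19712120.
Step 3: Verify x_3² - 77·y_3² = 29919710966868801 - 29919710966868800 = 1 (should be 1). ✓

(x_1, y_1) = (351, 40); (x_3, y_3) = (172973151, 19712120).


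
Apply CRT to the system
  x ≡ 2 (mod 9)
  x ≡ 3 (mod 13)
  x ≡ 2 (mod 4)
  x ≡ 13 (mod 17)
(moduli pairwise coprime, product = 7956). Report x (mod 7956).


Product of moduli M = 9 · 13 · 4 · 17 = 7956.
Merge one congruence at a time:
  Start: x ≡ 2 (mod 9).
  Combine with x ≡ 3 (mod 13); new modulus lcm = 117.
    Write x = 2 + 9·t and substitute into x ≡ 3 (mod 13): 9·t ≡ 3 − 2 = 1 (mod 13).
    The inverse of 9 mod 13 is 3 (since 9·3 = 27 = 2·13 + 1), so t ≡ 3·1 = 3 ≡ 3 (mod 13).
    Then x = 2 + 9·3 = 29, valid modulo lcm(9, 13) = 117: x ≡ 29 (mod 117).
  Combine with x ≡ 2 (mod 4); new modulus lcm = 468.
    Write x = 29 + 117·t and substitute into x ≡ 2 (mod 4): 117·t ≡ 2 − 29 = -27 (mod 4).
    Reduce coefficients mod 4: 1·t ≡ 1 (mod 4).
    So t ≡ 1 (mod 4).
    Then x = 29 + 117·1 = 146, valid modulo lcm(117, 4) = 468: x ≡ 146 (mod 468).
  Combine with x ≡ 13 (mod 17); new modulus lcm = 7956.
    Write x = 146 + 468·t and substitute into x ≡ 13 (mod 17): 468·t ≡ 13 − 146 = -133 (mod 17).
    Reduce coefficients mod 17: 9·t ≡ 3 (mod 17).
    The inverse of 9 mod 17 is 2 (since 9·2 = 18 = 1·17 + 1), so t ≡ 2·3 = 6 ≡ 6 (mod 17).
    Then x = 146 + 468·6 = 2954, valid modulo lcm(468, 17) = 7956: x ≡ 2954 (mod 7956).
Verify against each original: 2954 mod 9 = 2, 2954 mod 13 = 3, 2954 mod 4 = 2, 2954 mod 17 = 13.

x ≡ 2954 (mod 7956).
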